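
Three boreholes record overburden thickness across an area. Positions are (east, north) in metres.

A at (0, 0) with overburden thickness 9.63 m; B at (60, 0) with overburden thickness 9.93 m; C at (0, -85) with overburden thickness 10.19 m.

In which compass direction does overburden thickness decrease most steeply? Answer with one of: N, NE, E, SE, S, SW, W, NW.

∂d/∂x = (9.93 − 9.63) / (60 − 0) = +0.005000
∂d/∂y = (10.19 − 9.63) / (-85 − 0) = -0.006588
Steepest decrease is along −∇f = (-0.005000 E, +0.006588 N) → northwest.

NW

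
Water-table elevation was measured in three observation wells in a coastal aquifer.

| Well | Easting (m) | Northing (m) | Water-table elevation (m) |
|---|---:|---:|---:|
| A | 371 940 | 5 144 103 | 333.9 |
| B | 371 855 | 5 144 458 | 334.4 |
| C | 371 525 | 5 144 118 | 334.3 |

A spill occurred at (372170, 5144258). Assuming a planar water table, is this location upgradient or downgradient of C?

Three-point gradient (reference A): Δ to B = (-85, 355, +0.5), Δ to C = (-415, 15, +0.4).
∂h/∂x = -0.0009209, ∂h/∂y = +0.001188 (det = 146050).
Head at (372170, 5144258) = 333.9 + (-0.0009209)·(230) + (+0.001188)·(155) = 333.87 m.
That is lower than the 334.3 m at C, so the point is downgradient.

downgradient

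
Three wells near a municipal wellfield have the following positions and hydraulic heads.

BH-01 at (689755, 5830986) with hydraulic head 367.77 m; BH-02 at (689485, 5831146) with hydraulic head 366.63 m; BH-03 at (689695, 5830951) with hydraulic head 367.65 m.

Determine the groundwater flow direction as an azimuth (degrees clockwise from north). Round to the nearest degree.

301°

Differences from BH-01: to BH-02 (Δx, Δy, Δh) = (-270, 160, -1.14); to BH-03 = (-60, -35, -0.12).
Determinant of the coordinate differences = (-270)·(-35) − (-60)·160 = 19050.
∂h/∂x = [(-1.14)·(-35) − (-0.12)·160] / 19050 = +0.003102
∂h/∂y = [(-270)·(-0.12) − (-60)·(-1.14)] / 19050 = -0.001890
Flow direction (−∇h) has components (-0.003102 E, +0.001890 N).
Azimuth = atan2(E, N) = atan2(-0.003102, +0.001890) = 301.3° ≈ 301°.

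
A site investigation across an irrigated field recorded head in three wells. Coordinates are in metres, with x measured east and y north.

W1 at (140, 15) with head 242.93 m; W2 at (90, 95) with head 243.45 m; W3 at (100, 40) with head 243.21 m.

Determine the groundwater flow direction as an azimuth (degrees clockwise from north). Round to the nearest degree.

126°

With h = a·x + b·y + c and W1 as origin, the differences give:
  (-50)·a + 80·b = +0.52
  (-40)·a + 25·b = +0.28
Eliminate b (×25 and ×80, subtract): 1950·a = -9.400 → a = ∂h/∂x = -0.004821
Back-substitute: b = ∂h/∂y = +0.003487.
Flow direction (−∇h) has components (+0.004821 E, -0.003487 N).
Azimuth = atan2(E, N) = atan2(+0.004821, -0.003487) = 125.9° ≈ 126°.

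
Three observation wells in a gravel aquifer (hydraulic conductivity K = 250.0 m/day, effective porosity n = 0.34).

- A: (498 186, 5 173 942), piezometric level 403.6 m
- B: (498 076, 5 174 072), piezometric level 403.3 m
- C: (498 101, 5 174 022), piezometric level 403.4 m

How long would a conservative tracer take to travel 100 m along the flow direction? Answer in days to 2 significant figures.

Taking A as reference: B−A = (-110, 130, -0.3); C−A = (-85, 80, -0.2).
Solve a·Δx + b·Δy = Δh: det = (-110)·80 − (-85)·130 = 2250.
∂h/∂x = [(-0.3)·80 − (-0.2)·130] / 2250 = +0.0008889
∂h/∂y = [(-110)·(-0.2) − (-85)·(-0.3)] / 2250 = -0.001556
|∇h| = √(0.0008889² + -0.001556²) = 0.001792
Seepage velocity v = K·i/n = 250.0 × 0.001792 / 0.34 = 1.318 m/day.
t = 100 / 1.318 = 75.87 days.

76 days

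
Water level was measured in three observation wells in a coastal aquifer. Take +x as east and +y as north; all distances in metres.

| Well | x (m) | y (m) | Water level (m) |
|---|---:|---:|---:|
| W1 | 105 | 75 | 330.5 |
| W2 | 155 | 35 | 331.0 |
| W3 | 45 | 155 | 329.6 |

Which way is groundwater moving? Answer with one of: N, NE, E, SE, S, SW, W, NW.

N

With h = a·x + b·y + c and W1 as origin, the differences give:
  50·a + (-40)·b = +0.5
  (-60)·a + 80·b = -0.9
Eliminate b (×80 and ×(-40), subtract): 1600·a = 4.00 → a = ∂h/∂x = +0.002500
Back-substitute: b = ∂h/∂y = -0.009375.
Flow = −∇h = (-0.002500 east, +0.009375 north), which points north.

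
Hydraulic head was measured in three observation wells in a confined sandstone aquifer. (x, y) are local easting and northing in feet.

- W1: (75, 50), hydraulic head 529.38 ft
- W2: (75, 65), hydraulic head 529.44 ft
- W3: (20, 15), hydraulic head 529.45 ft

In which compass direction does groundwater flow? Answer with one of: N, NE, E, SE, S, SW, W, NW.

SE

With h = a·x + b·y + c and W1 as origin, the differences give:
  0·a + 15·b = +0.06
  (-55)·a + (-35)·b = +0.07
Eliminate b (×(-35) and ×15, subtract): 825·a = -3.150 → a = ∂h/∂x = -0.003818
Back-substitute: b = ∂h/∂y = +0.004000.
Flow = −∇h = (+0.003818 east, -0.004000 north), which points southeast.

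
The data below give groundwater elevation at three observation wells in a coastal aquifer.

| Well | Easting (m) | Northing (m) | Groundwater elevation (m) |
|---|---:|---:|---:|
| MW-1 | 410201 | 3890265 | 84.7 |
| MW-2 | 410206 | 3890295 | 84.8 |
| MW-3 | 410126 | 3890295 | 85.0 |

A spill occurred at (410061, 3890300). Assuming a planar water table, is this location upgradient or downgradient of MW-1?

Taking MW-1 as reference: MW-2−MW-1 = (5, 30, +0.1); MW-3−MW-1 = (-75, 30, +0.3).
Solve a·Δx + b·Δy = Δh: det = 5·30 − (-75)·30 = 2400.
∂h/∂x = [(+0.1)·30 − (+0.3)·30] / 2400 = -0.002500
∂h/∂y = [5·(+0.3) − (-75)·(+0.1)] / 2400 = +0.003750
Head at (410061, 3890300) = 84.7 + (-0.002500)·(-140) + (+0.003750)·(35) = 85.18 m.
That is higher than the 84.7 m at MW-1, so the point is upgradient.

upgradient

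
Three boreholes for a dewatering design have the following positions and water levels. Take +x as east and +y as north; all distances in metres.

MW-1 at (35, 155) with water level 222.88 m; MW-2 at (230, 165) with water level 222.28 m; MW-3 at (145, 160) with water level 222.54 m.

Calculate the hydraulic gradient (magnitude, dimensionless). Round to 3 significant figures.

0.00400

Three-point gradient (reference MW-1): Δ to MW-2 = (195, 10, -0.60), Δ to MW-3 = (110, 5, -0.34).
∂h/∂x = -0.003200, ∂h/∂y = +0.002400 (det = -125).
|∇h| = √(-0.003200² + 0.002400²) = 0.004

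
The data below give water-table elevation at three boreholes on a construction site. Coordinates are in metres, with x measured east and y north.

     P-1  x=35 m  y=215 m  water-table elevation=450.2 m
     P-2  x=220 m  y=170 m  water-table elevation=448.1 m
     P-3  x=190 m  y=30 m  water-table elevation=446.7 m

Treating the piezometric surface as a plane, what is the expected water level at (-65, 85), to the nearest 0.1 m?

449.5 m

Three-point gradient (reference P-1): Δ to P-2 = (185, -45, -2.1), Δ to P-3 = (155, -185, -3.5).
∂h/∂x = -0.008477, ∂h/∂y = +0.01182 (det = -27250).
h(-65, 85) = 450.2 + (-0.008477)·(-100) + (+0.01182)·(-130) = 450.2 +0.848 -1.536 = 449.512 m.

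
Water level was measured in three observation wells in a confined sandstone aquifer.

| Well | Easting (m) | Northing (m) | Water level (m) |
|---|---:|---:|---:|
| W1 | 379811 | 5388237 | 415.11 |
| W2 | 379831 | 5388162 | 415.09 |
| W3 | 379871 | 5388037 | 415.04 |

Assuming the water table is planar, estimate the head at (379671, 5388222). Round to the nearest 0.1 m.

Differences from W1: to W2 (Δx, Δy, Δh) = (20, -75, -0.02); to W3 = (60, -200, -0.07).
Solve a·Δx + b·Δy = Δh: det = 20·(-200) − 60·(-75) = 500.
∂h/∂x = [(-0.02)·(-200) − (-0.07)·(-75)] / 500 = -0.002500
∂h/∂y = [20·(-0.07) − 60·(-0.02)] / 500 = -0.0004000
h(379671, 5388222) = 415.11 + (-0.002500)·(-140) + (-0.0004000)·(-15) = 415.11 +0.350 +0.006 = 415.466 m.

415.5 m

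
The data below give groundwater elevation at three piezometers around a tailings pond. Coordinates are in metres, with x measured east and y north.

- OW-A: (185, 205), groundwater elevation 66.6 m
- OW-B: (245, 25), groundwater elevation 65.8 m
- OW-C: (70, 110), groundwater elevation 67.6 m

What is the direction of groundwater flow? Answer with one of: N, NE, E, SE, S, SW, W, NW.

E

With h = a·x + b·y + c and OW-A as origin, the differences give:
  60·a + (-180)·b = -0.8
  (-115)·a + (-95)·b = +1.0
Eliminate b (×(-95) and ×(-180), subtract): -26400·a = 256.00 → a = ∂h/∂x = -0.009697
Back-substitute: b = ∂h/∂y = +0.001212.
Flow = −∇h = (+0.009697 east, -0.001212 north), which points east.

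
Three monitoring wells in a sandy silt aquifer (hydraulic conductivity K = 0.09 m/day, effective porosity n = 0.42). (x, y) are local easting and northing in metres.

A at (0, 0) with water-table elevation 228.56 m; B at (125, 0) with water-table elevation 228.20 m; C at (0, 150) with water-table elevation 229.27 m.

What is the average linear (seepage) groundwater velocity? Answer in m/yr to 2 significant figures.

∂h/∂x = (228.20 − 228.56) / (125 − 0) = -0.002880
∂h/∂y = (229.27 − 228.56) / (150 − 0) = +0.004733
|∇h| = √(-0.002880² + 0.004733²) = 0.00554
Seepage velocity v = K·i/n = 0.09 × 0.00554 / 0.42 = 0.001187 m/day = 0.4336 m/yr.

0.43 m/yr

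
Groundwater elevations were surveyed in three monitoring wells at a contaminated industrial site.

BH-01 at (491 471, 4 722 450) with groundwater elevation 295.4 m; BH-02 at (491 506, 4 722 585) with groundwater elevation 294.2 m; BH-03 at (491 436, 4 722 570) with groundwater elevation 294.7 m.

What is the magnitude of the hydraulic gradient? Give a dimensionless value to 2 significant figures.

Taking BH-01 as reference: BH-02−BH-01 = (35, 135, -1.2); BH-03−BH-01 = (-35, 120, -0.7).
Solve a·Δx + b·Δy = Δh: det = 35·120 − (-35)·135 = 8925.
∂h/∂x = [(-1.2)·120 − (-0.7)·135] / 8925 = -0.005546
∂h/∂y = [35·(-0.7) − (-35)·(-1.2)] / 8925 = -0.007451
|∇h| = √(-0.005546² + -0.007451²) = 0.009288

0.0093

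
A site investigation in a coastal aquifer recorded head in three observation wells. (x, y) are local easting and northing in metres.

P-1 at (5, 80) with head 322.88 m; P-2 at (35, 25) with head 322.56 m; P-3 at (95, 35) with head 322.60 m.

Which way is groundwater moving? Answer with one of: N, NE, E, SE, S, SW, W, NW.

With h = a·x + b·y + c and P-1 as origin, the differences give:
  30·a + (-55)·b = -0.32
  90·a + (-45)·b = -0.28
Eliminate b (×(-45) and ×(-55), subtract): 3600·a = -1.000 → a = ∂h/∂x = -0.0002778
Back-substitute: b = ∂h/∂y = +0.005667.
Flow = −∇h = (+0.0002778 east, -0.005667 north), which points south.

S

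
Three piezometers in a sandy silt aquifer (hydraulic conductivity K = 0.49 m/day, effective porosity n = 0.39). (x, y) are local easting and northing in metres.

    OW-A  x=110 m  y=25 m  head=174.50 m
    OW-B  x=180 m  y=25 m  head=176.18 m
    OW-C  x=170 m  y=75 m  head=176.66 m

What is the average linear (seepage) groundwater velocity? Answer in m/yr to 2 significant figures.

13 m/yr

Differences from OW-A: to OW-B (Δx, Δy, Δh) = (70, 0, +1.68); to OW-C = (60, 50, +2.16).
Solve a·Δx + b·Δy = Δh: det = 70·50 − 60·0 = 3500.
∂h/∂x = [(+1.68)·50 − (+2.16)·0] / 3500 = +0.02400
∂h/∂y = [70·(+2.16) − 60·(+1.68)] / 3500 = +0.01440
|∇h| = √(0.02400² + 0.01440²) = 0.02799
Seepage velocity v = K·i/n = 0.49 × 0.02799 / 0.39 = 0.03517 m/day = 12.85 m/yr.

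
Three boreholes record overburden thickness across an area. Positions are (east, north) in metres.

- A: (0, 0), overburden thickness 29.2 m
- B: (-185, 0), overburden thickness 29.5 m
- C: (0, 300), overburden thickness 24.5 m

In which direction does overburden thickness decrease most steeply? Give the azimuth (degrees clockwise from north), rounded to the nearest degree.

∂d/∂x = (29.5 − 29.2) / (-185 − 0) = -0.001622
∂d/∂y = (24.5 − 29.2) / (300 − 0) = -0.01567
Steepest decrease is along −∇f: components (+0.001622 E, +0.01567 N).
Azimuth = atan2(+0.001622, +0.01567) = 5.9° ≈ 006°.

006°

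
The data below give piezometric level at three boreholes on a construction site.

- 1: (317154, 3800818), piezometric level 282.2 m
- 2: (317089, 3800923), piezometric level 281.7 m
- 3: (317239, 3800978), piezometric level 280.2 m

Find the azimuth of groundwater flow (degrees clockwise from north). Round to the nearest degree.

Taking 1 as reference: 2−1 = (-65, 105, -0.5); 3−1 = (85, 160, -2.0).
Determinant of the coordinate differences = (-65)·160 − 85·105 = -19325.
∂h/∂x = [(-0.5)·160 − (-2.0)·105] / -19325 = -0.006727
∂h/∂y = [(-65)·(-2.0) − 85·(-0.5)] / -19325 = -0.008926
Flow direction (−∇h) has components (+0.006727 E, +0.008926 N).
Azimuth = atan2(E, N) = atan2(+0.006727, +0.008926) = 37.0° ≈ 037°.

037°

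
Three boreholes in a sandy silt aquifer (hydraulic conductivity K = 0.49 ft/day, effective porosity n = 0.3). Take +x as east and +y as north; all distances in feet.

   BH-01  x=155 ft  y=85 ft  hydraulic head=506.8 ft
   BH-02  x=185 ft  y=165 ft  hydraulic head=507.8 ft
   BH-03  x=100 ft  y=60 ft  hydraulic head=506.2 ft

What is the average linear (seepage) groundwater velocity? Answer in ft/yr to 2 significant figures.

Taking BH-01 as reference: BH-02−BH-01 = (30, 80, +1.0); BH-03−BH-01 = (-55, -25, -0.6).
Solve a·Δx + b·Δy = Δh: det = 30·(-25) − (-55)·80 = 3650.
∂h/∂x = [(+1.0)·(-25) − (-0.6)·80] / 3650 = +0.006301
∂h/∂y = [30·(-0.6) − (-55)·(+1.0)] / 3650 = +0.01014
|∇h| = √(0.006301² + 0.01014²) = 0.01194
Seepage velocity v = K·i/n = 0.49 × 0.01194 / 0.3 = 0.0195 ft/day = 7.122 ft/yr.

7.1 ft/yr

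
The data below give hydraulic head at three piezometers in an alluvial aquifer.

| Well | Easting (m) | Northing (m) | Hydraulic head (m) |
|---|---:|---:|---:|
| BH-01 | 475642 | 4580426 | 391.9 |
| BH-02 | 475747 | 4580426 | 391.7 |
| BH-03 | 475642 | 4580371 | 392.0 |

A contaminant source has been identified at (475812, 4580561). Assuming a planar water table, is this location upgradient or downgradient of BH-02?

∂h/∂x = (391.7 − 391.9) / (475747 − 475642) = -0.001905
∂h/∂y = (392.0 − 391.9) / (4580371 − 4580426) = -0.001818
Head at (475812, 4580561) = 391.9 + (-0.001905)·(170) + (-0.001818)·(135) = 391.33 m.
That is lower than the 391.7 m at BH-02, so the point is downgradient.

downgradient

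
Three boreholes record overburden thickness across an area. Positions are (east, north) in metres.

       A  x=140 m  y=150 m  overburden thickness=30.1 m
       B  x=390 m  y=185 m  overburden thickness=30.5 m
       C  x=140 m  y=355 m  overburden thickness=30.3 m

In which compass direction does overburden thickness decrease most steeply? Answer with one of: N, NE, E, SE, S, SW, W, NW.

SW

Differences from A: to B (Δx, Δy, Δh) = (250, 35, +0.4); to C = (0, 205, +0.2).
Solve a·Δx + b·Δy = Δd: det = 250·205 − 0·35 = 51250.
∂d/∂x = [(+0.4)·205 − (+0.2)·35] / 51250 = +0.001463
∂d/∂y = [250·(+0.2) − 0·(+0.4)] / 51250 = +0.0009756
Steepest decrease is along −∇f = (-0.001463 E, -0.0009756 N) → southwest.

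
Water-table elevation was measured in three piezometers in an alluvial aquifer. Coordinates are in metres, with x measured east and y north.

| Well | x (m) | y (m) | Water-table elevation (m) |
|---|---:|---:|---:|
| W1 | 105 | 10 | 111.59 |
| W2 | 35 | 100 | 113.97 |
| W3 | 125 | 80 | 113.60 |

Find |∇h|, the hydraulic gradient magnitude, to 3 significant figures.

Differences from W1: to W2 (Δx, Δy, Δh) = (-70, 90, +2.38); to W3 = (20, 70, +2.01).
Determinant of the coordinate differences = (-70)·70 − 20·90 = -6700.
∂h/∂x = [(+2.38)·70 − (+2.01)·90] / -6700 = +0.002134
∂h/∂y = [(-70)·(+2.01) − 20·(+2.38)] / -6700 = +0.02810
|∇h| = √(0.002134² + 0.02810²) = 0.02818

0.0282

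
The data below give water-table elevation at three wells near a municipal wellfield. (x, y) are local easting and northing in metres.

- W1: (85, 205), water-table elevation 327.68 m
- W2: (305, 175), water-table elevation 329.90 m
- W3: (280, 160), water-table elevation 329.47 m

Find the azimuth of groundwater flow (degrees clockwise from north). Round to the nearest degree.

Differences from W1: to W2 (Δx, Δy, Δh) = (220, -30, +2.22); to W3 = (195, -45, +1.79).
Determinant of the coordinate differences = 220·(-45) − 195·(-30) = -4050.
∂h/∂x = [(+2.22)·(-45) − (+1.79)·(-30)] / -4050 = +0.01141
∂h/∂y = [220·(+1.79) − 195·(+2.22)] / -4050 = +0.009654
Flow direction (−∇h) has components (-0.01141 E, -0.009654 N).
Azimuth = atan2(E, N) = atan2(-0.01141, -0.009654) = 229.8° ≈ 230°.

230°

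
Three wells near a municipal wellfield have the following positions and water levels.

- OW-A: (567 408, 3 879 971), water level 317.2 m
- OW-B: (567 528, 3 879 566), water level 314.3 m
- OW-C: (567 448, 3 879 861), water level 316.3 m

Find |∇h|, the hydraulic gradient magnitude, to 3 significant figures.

0.0154

Three-point gradient (reference OW-A): Δ to OW-B = (120, -405, -2.9), Δ to OW-C = (40, -110, -0.9).
∂h/∂x = -0.01517, ∂h/∂y = +0.002667 (det = 3000).
|∇h| = √(-0.01517² + 0.002667²) = 0.0154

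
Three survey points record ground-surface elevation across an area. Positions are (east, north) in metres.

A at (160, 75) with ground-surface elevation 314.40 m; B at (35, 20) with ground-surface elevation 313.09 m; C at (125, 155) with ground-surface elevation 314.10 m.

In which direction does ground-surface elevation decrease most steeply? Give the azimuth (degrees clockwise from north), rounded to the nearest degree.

266°

Differences from A: to B (Δx, Δy, Δh) = (-125, -55, -1.31); to C = (-35, 80, -0.30).
Solve a·Δx + b·Δy = Δz: det = (-125)·80 − (-35)·(-55) = -11925.
∂z/∂x = [(-1.31)·80 − (-0.30)·(-55)] / -11925 = +0.01017
∂z/∂y = [(-125)·(-0.30) − (-35)·(-1.31)] / -11925 = +0.0007002
Steepest decrease is along −∇f: components (-0.01017 E, -0.0007002 N).
Azimuth = atan2(-0.01017, -0.0007002) = 266.1° ≈ 266°.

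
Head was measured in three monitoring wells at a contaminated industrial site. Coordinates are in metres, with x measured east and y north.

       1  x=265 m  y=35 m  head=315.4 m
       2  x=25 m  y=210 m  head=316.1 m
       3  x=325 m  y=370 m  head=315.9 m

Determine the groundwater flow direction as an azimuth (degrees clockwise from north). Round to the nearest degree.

Taking 1 as reference: 2−1 = (-240, 175, +0.7); 3−1 = (60, 335, +0.5).
Solve a·Δx + b·Δy = Δh: det = (-240)·335 − 60·175 = -90900.
∂h/∂x = [(+0.7)·335 − (+0.5)·175] / -90900 = -0.001617
∂h/∂y = [(-240)·(+0.5) − 60·(+0.7)] / -90900 = +0.001782
Flow direction (−∇h) has components (+0.001617 E, -0.001782 N).
Azimuth = atan2(E, N) = atan2(+0.001617, -0.001782) = 137.8° ≈ 138°.

138°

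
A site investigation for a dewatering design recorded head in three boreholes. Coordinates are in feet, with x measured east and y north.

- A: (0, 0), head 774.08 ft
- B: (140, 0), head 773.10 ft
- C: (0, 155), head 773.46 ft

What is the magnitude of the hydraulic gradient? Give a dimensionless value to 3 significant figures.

∂h/∂x = (773.10 − 774.08) / (140 − 0) = -0.007000
∂h/∂y = (773.46 − 774.08) / (155 − 0) = -0.004000
|∇h| = √(-0.007000² + -0.004000²) = 0.008062

0.00806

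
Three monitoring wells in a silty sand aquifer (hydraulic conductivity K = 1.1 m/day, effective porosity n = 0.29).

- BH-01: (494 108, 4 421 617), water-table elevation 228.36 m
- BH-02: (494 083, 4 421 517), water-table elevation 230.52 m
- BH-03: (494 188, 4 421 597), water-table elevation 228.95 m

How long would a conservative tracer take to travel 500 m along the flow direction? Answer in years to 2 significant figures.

Differences from BH-01: to BH-02 (Δx, Δy, Δh) = (-25, -100, +2.16); to BH-03 = (80, -20, +0.59).
Solve a·Δx + b·Δy = Δh: det = (-25)·(-20) − 80·(-100) = 8500.
∂h/∂x = [(+2.16)·(-20) − (+0.59)·(-100)] / 8500 = +0.001859
∂h/∂y = [(-25)·(+0.59) − 80·(+2.16)] / 8500 = -0.02206
|∇h| = √(0.001859² + -0.02206²) = 0.02214
Seepage velocity v = K·i/n = 1.1 × 0.02214 / 0.29 = 0.08398 m/day.
t = 500 / 0.08398 = 5954 days = 16.3 years.

16 years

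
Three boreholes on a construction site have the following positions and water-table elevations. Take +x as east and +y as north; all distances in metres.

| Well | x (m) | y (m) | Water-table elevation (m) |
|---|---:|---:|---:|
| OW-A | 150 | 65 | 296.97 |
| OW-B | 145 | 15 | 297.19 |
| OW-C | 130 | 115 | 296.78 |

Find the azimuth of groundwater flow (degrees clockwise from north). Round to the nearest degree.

Taking OW-A as reference: OW-B−OW-A = (-5, -50, +0.22); OW-C−OW-A = (-20, 50, -0.19).
Solve a·Δx + b·Δy = Δh: det = (-5)·50 − (-20)·(-50) = -1250.
∂h/∂x = [(+0.22)·50 − (-0.19)·(-50)] / -1250 = -0.001200
∂h/∂y = [(-5)·(-0.19) − (-20)·(+0.22)] / -1250 = -0.004280
Flow direction (−∇h) has components (+0.001200 E, +0.004280 N).
Azimuth = atan2(E, N) = atan2(+0.001200, +0.004280) = 15.7° ≈ 016°.

016°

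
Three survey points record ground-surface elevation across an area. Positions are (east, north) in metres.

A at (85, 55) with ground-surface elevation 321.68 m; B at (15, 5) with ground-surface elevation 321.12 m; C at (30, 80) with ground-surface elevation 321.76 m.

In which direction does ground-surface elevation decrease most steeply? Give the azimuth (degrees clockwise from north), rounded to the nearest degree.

195°

Three-point gradient (reference A): Δ to B = (-70, -50, -0.56), Δ to C = (-55, 25, +0.08).
∂z/∂x = +0.002222, ∂z/∂y = +0.008089 (det = -4500).
Steepest decrease is along −∇f: components (-0.002222 E, -0.008089 N).
Azimuth = atan2(-0.002222, -0.008089) = 195.4° ≈ 195°.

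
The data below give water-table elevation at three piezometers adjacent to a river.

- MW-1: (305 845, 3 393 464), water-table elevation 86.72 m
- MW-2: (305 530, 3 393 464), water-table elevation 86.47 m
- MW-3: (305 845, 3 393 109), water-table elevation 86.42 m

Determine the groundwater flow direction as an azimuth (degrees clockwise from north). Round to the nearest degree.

∂h/∂x = (86.47 − 86.72) / (305530 − 305845) = +0.0007937
∂h/∂y = (86.42 − 86.72) / (3393109 − 3393464) = +0.0008451
Flow direction (−∇h) has components (-0.0007937 E, -0.0008451 N).
Azimuth = atan2(E, N) = atan2(-0.0007937, -0.0008451) = 223.2° ≈ 223°.

223°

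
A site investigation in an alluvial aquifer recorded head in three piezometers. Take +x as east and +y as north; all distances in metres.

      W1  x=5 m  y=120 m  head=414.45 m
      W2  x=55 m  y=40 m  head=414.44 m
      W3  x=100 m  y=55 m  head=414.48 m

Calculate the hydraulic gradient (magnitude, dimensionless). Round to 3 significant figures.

0.000899

Differences from W1: to W2 (Δx, Δy, Δh) = (50, -80, -0.01); to W3 = (95, -65, +0.03).
Determinant of the coordinate differences = 50·(-65) − 95·(-80) = 4350.
∂h/∂x = [(-0.01)·(-65) − (+0.03)·(-80)] / 4350 = +0.0007011
∂h/∂y = [50·(+0.03) − 95·(-0.01)] / 4350 = +0.0005632
|∇h| = √(0.0007011² + 0.0005632²) = 0.0008993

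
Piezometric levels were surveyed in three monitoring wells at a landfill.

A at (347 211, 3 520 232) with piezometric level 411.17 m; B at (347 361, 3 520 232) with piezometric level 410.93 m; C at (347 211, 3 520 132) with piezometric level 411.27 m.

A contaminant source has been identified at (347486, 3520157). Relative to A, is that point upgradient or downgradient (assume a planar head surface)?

∂h/∂x = (410.93 − 411.17) / (347361 − 347211) = -0.001600
∂h/∂y = (411.27 − 411.17) / (3520132 − 3520232) = -0.0010000
Head at (347486, 3520157) = 411.17 + (-0.001600)·(275) + (-0.0010000)·(-75) = 410.81 m.
That is lower than the 411.17 m at A, so the point is downgradient.

downgradient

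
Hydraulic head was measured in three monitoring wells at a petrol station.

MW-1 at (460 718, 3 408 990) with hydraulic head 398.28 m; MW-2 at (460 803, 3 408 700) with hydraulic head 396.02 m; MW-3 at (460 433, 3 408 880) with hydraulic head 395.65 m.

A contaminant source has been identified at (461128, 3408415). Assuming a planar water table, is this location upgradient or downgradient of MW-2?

downgradient

With h = a·x + b·y + c and MW-1 as origin, the differences give:
  85·a + (-290)·b = -2.26
  (-285)·a + (-110)·b = -2.63
Eliminate b (×(-110) and ×(-290), subtract): -92000·a = -514.100 → a = ∂h/∂x = +0.005588
Back-substitute: b = ∂h/∂y = +0.009431.
Head at (461128, 3408415) = 398.28 + (+0.005588)·(410) + (+0.009431)·(-575) = 395.15 m.
That is lower than the 396.02 m at MW-2, so the point is downgradient.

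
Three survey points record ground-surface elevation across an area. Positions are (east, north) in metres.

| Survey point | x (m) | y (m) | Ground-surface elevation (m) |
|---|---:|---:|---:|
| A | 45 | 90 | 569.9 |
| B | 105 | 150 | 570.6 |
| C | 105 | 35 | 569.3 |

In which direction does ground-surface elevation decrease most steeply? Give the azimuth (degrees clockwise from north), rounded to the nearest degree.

Taking A as reference: B−A = (60, 60, +0.7); C−A = (60, -55, -0.6).
Solve a·Δx + b·Δy = Δz: det = 60·(-55) − 60·60 = -6900.
∂z/∂x = [(+0.7)·(-55) − (-0.6)·60] / -6900 = +0.0003623
∂z/∂y = [60·(-0.6) − 60·(+0.7)] / -6900 = +0.01130
Steepest decrease is along −∇f: components (-0.0003623 E, -0.01130 N).
Azimuth = atan2(-0.0003623, -0.01130) = 181.8° ≈ 182°.

182°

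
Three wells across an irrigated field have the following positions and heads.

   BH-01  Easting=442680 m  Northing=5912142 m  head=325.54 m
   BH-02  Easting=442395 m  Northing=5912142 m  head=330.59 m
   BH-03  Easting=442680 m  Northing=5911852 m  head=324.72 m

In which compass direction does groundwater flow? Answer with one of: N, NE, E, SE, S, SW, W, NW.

E

∂h/∂x = (330.59 − 325.54) / (442395 − 442680) = -0.01772
∂h/∂y = (324.72 − 325.54) / (5911852 − 5912142) = +0.002828
Flow = −∇h = (+0.01772 east, -0.002828 north), which points east.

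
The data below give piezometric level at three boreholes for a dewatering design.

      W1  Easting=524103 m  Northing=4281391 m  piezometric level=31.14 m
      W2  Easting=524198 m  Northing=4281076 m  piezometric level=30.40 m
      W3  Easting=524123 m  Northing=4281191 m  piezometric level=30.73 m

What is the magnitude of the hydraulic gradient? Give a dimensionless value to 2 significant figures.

0.0024

Taking W1 as reference: W2−W1 = (95, -315, -0.74); W3−W1 = (20, -200, -0.41).
Solve a·Δx + b·Δy = Δh: det = 95·(-200) − 20·(-315) = -12700.
∂h/∂x = [(-0.74)·(-200) − (-0.41)·(-315)] / -12700 = -0.001484
∂h/∂y = [95·(-0.41) − 20·(-0.74)] / -12700 = +0.001902
|∇h| = √(-0.001484² + 0.001902²) = 0.002412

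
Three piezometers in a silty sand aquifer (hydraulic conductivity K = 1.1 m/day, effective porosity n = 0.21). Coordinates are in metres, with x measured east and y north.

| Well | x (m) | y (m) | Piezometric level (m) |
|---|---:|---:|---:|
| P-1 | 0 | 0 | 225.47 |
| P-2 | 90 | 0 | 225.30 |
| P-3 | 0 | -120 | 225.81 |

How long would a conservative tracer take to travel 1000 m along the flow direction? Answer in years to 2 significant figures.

150 years

∂h/∂x = (225.30 − 225.47) / (90 − 0) = -0.001889
∂h/∂y = (225.81 − 225.47) / (-120 − 0) = -0.002833
|∇h| = √(-0.001889² + -0.002833²) = 0.003405
Seepage velocity v = K·i/n = 1.1 × 0.003405 / 0.21 = 0.01784 m/day.
t = 1000 / 0.01784 = 5.605e+04 days = 153 years.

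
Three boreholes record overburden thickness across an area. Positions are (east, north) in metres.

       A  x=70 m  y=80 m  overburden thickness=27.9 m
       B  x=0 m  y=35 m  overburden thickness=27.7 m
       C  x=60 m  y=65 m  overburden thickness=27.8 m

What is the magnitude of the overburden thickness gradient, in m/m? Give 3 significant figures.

0.00870 m/m

Taking A as reference: B−A = (-70, -45, -0.2); C−A = (-10, -15, -0.1).
Determinant of the coordinate differences = (-70)·(-15) − (-10)·(-45) = 600.
∂d/∂x = [(-0.2)·(-15) − (-0.1)·(-45)] / 600 = -0.002500
∂d/∂y = [(-70)·(-0.1) − (-10)·(-0.2)] / 600 = +0.008333
|∇f| = √(-0.002500² + 0.008333²) = 0.0087 m/m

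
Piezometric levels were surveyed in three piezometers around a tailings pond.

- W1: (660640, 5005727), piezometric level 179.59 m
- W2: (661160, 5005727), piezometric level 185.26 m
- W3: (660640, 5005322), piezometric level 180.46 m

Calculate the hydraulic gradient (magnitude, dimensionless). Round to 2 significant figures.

0.011

∂h/∂x = (185.26 − 179.59) / (661160 − 660640) = +0.01090
∂h/∂y = (180.46 − 179.59) / (5005322 − 5005727) = -0.002148
|∇h| = √(0.01090² + -0.002148²) = 0.01111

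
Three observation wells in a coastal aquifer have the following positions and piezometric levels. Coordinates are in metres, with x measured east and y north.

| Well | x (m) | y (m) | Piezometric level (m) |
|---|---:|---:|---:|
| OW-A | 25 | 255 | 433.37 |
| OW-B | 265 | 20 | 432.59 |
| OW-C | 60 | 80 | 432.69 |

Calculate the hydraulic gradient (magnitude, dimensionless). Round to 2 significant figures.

With h = a·x + b·y + c and OW-A as origin, the differences give:
  240·a + (-235)·b = -0.78
  35·a + (-175)·b = -0.68
Eliminate b (×(-175) and ×(-235), subtract): -33775·a = -23.300 → a = ∂h/∂x = +0.0006899
Back-substitute: b = ∂h/∂y = +0.004024.
|∇h| = √(0.0006899² + 0.004024²) = 0.004083

0.0041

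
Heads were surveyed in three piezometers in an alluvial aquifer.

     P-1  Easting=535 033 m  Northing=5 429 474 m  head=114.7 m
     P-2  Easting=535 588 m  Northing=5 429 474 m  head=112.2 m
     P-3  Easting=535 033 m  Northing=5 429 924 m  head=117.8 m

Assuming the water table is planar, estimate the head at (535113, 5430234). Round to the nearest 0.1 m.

∂h/∂x = (112.2 − 114.7) / (535588 − 535033) = -0.004505
∂h/∂y = (117.8 − 114.7) / (5429924 − 5429474) = +0.006889
h(535113, 5430234) = 114.7 + (-0.004505)·(80) + (+0.006889)·(760) = 114.7 -0.360 +5.236 = 119.575 m.

119.6 m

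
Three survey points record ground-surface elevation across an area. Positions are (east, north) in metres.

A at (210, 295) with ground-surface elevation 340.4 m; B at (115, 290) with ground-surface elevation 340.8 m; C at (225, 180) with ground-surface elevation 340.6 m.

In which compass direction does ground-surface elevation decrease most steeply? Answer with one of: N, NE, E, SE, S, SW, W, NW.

NE

Taking A as reference: B−A = (-95, -5, +0.4); C−A = (15, -115, +0.2).
Solve a·Δx + b·Δy = Δz: det = (-95)·(-115) − 15·(-5) = 11000.
∂z/∂x = [(+0.4)·(-115) − (+0.2)·(-5)] / 11000 = -0.004091
∂z/∂y = [(-95)·(+0.2) − 15·(+0.4)] / 11000 = -0.002273
Steepest decrease is along −∇f = (+0.004091 E, +0.002273 N) → northeast.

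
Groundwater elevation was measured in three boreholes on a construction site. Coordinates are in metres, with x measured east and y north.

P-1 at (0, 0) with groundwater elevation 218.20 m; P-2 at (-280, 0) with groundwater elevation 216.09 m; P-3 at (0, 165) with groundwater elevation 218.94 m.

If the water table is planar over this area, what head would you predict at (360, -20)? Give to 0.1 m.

∂h/∂x = (216.09 − 218.20) / (-280 − 0) = +0.007536
∂h/∂y = (218.94 − 218.20) / (165 − 0) = +0.004485
h(360, -20) = 218.20 + (+0.007536)·(360) + (+0.004485)·(-20) = 218.20 +2.713 -0.090 = 220.823 m.

220.8 m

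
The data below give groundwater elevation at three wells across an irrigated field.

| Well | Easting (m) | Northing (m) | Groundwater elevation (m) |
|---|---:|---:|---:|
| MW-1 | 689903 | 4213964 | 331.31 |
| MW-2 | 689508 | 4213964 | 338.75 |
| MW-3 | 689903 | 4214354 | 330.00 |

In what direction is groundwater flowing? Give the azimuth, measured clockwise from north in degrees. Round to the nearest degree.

080°

∂h/∂x = (338.75 − 331.31) / (689508 − 689903) = -0.01884
∂h/∂y = (330.00 − 331.31) / (4214354 − 4213964) = -0.003359
Flow direction (−∇h) has components (+0.01884 E, +0.003359 N).
Azimuth = atan2(E, N) = atan2(+0.01884, +0.003359) = 79.9° ≈ 080°.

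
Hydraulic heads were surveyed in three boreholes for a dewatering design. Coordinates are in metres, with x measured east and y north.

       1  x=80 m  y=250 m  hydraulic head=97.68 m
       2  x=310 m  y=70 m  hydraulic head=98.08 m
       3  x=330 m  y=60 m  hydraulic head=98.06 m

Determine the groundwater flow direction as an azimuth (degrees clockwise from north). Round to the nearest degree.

Differences from 1: to 2 (Δx, Δy, Δh) = (230, -180, +0.40); to 3 = (250, -190, +0.38).
Solve a·Δx + b·Δy = Δh: det = 230·(-190) − 250·(-180) = 1300.
∂h/∂x = [(+0.40)·(-190) − (+0.38)·(-180)] / 1300 = -0.005846
∂h/∂y = [230·(+0.38) − 250·(+0.40)] / 1300 = -0.009692
Flow direction (−∇h) has components (+0.005846 E, +0.009692 N).
Azimuth = atan2(E, N) = atan2(+0.005846, +0.009692) = 31.1° ≈ 031°.

031°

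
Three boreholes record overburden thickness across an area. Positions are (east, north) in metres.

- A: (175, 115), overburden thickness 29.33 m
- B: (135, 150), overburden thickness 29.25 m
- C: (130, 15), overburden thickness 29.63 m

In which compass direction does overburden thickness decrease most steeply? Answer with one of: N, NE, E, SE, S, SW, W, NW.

N

Three-point gradient (reference A): Δ to B = (-40, 35, -0.08), Δ to C = (-45, -100, +0.30).
∂d/∂x = -0.0004484, ∂d/∂y = -0.002798 (det = 5575).
Steepest decrease is along −∇f = (+0.0004484 E, +0.002798 N) → north.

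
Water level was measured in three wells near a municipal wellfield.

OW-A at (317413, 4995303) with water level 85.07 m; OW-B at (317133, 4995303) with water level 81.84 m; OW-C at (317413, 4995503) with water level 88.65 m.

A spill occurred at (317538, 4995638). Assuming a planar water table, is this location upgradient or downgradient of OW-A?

upgradient

∂h/∂x = (81.84 − 85.07) / (317133 − 317413) = +0.01154
∂h/∂y = (88.65 − 85.07) / (4995503 − 4995303) = +0.01790
Head at (317538, 4995638) = 85.07 + (+0.01154)·(125) + (+0.01790)·(335) = 92.51 m.
That is higher than the 85.07 m at OW-A, so the point is upgradient.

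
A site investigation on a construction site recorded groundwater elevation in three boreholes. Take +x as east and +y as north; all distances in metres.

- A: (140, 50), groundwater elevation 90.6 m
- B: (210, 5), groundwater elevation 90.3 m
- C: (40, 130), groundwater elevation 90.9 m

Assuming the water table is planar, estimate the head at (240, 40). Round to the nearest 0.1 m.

89.7 m

Taking A as reference: B−A = (70, -45, -0.3); C−A = (-100, 80, +0.3).
Determinant of the coordinate differences = 70·80 − (-100)·(-45) = 1100.
∂h/∂x = [(-0.3)·80 − (+0.3)·(-45)] / 1100 = -0.009545
∂h/∂y = [70·(+0.3) − (-100)·(-0.3)] / 1100 = -0.008182
h(240, 40) = 90.6 + (-0.009545)·(100) + (-0.008182)·(-10) = 90.6 -0.955 +0.082 = 89.727 m.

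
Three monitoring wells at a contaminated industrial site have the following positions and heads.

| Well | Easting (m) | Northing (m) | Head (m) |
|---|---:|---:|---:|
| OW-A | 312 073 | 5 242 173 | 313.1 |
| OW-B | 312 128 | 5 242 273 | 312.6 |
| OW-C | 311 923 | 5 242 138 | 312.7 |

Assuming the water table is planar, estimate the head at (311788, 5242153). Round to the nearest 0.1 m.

Taking OW-A as reference: OW-B−OW-A = (55, 100, -0.5); OW-C−OW-A = (-150, -35, -0.4).
Determinant of the coordinate differences = 55·(-35) − (-150)·100 = 13075.
∂h/∂x = [(-0.5)·(-35) − (-0.4)·100] / 13075 = +0.004398
∂h/∂y = [55·(-0.4) − (-150)·(-0.5)] / 13075 = -0.007419
h(311788, 5242153) = 313.1 + (+0.004398)·(-285) + (-0.007419)·(-20) = 313.1 -1.253 +0.148 = 311.995 m.

312.0 m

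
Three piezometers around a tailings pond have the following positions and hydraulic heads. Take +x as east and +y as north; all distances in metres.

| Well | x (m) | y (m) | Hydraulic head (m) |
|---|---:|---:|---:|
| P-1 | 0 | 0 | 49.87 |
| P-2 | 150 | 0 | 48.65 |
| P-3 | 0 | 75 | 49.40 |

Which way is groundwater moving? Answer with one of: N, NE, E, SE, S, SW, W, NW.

NE

∂h/∂x = (48.65 − 49.87) / (150 − 0) = -0.008133
∂h/∂y = (49.40 − 49.87) / (75 − 0) = -0.006267
Flow = −∇h = (+0.008133 east, +0.006267 north), which points northeast.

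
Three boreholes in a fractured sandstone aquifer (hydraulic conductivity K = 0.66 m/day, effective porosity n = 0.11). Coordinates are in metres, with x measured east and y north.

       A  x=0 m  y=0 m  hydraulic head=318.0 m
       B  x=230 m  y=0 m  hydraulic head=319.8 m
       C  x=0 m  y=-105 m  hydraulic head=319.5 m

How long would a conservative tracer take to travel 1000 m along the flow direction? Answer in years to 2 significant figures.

∂h/∂x = (319.8 − 318.0) / (230 − 0) = +0.007826
∂h/∂y = (319.5 − 318.0) / (-105 − 0) = -0.01429
|∇h| = √(0.007826² + -0.01429²) = 0.01629
Seepage velocity v = K·i/n = 0.66 × 0.01629 / 0.11 = 0.09774 m/day.
t = 1000 / 0.09774 = 1.023e+04 days = 28 years.

28 years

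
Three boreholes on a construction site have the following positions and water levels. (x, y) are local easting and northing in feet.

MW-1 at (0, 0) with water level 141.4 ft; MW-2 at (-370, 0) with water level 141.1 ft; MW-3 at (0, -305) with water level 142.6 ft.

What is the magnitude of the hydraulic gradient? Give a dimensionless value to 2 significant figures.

0.0040

∂h/∂x = (141.1 − 141.4) / (-370 − 0) = +0.0008108
∂h/∂y = (142.6 − 141.4) / (-305 − 0) = -0.003934
|∇h| = √(0.0008108² + -0.003934²) = 0.004017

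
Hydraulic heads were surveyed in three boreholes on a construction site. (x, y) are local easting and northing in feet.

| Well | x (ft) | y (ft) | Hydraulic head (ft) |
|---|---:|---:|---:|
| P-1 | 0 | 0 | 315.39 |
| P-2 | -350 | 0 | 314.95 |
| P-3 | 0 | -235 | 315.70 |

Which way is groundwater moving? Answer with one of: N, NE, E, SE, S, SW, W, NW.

NW

∂h/∂x = (314.95 − 315.39) / (-350 − 0) = +0.001257
∂h/∂y = (315.70 − 315.39) / (-235 − 0) = -0.001319
Flow = −∇h = (-0.001257 east, +0.001319 north), which points northwest.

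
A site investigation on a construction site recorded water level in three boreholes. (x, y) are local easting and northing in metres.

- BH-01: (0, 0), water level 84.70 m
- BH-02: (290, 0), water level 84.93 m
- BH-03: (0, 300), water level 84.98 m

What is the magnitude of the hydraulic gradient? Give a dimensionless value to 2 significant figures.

0.0012

∂h/∂x = (84.93 − 84.70) / (290 − 0) = +0.0007931
∂h/∂y = (84.98 − 84.70) / (300 − 0) = +0.0009333
|∇h| = √(0.0007931² + 0.0009333²) = 0.001225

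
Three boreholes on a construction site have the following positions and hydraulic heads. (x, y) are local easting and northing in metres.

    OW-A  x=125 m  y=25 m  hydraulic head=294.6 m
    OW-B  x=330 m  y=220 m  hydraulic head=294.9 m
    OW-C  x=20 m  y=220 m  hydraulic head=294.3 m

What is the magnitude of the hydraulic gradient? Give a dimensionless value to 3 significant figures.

Three-point gradient (reference OW-A): Δ to OW-B = (205, 195, +0.3), Δ to OW-C = (-105, 195, -0.3).
∂h/∂x = +0.001935, ∂h/∂y = -0.0004963 (det = 60450).
|∇h| = √(0.001935² + -0.0004963²) = 0.001998

0.00200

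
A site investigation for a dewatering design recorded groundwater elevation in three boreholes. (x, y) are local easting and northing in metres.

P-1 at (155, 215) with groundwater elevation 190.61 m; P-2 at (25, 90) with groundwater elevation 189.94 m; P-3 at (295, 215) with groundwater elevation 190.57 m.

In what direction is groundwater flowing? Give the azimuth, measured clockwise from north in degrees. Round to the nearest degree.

177°

With h = a·x + b·y + c and P-1 as origin, the differences give:
  (-130)·a + (-125)·b = -0.67
  140·a + 0·b = -0.04
Eliminate b (×0 and ×(-125), subtract): 17500·a = -5.000 → a = ∂h/∂x = -0.0002857
Back-substitute: b = ∂h/∂y = +0.005657.
Flow direction (−∇h) has components (+0.0002857 E, -0.005657 N).
Azimuth = atan2(E, N) = atan2(+0.0002857, -0.005657) = 177.1° ≈ 177°.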